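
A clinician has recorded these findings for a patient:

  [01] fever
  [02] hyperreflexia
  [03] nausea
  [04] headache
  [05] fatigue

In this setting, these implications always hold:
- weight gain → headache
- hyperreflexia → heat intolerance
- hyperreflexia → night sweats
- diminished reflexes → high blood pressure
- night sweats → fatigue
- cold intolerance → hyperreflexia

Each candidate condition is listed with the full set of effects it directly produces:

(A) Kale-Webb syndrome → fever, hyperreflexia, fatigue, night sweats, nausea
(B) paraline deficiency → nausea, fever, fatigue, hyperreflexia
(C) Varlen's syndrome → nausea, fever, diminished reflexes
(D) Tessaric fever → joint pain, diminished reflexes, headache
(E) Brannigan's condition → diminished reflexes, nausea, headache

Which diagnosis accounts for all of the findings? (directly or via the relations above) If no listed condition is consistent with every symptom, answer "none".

Testing each hypothesis:
(A) Kale-Webb syndrome — fever ✓; hyperreflexia ✓; nausea ✓; headache ✗; fatigue ✓
(B) paraline deficiency — fever ✓; hyperreflexia ✓; nausea ✓; headache ✗; fatigue ✓
(C) Varlen's syndrome — fever ✓; hyperreflexia ✗; nausea ✓; headache ✗; fatigue ✗
(D) Tessaric fever — fails on fever, hyperreflexia, nausea, fatigue (predicts diminished reflexes, not hyperreflexia)
(E) Brannigan's condition — fails on fever, hyperreflexia, fatigue (predicts diminished reflexes, not hyperreflexia)
Every candidate fails on at least one observation.

none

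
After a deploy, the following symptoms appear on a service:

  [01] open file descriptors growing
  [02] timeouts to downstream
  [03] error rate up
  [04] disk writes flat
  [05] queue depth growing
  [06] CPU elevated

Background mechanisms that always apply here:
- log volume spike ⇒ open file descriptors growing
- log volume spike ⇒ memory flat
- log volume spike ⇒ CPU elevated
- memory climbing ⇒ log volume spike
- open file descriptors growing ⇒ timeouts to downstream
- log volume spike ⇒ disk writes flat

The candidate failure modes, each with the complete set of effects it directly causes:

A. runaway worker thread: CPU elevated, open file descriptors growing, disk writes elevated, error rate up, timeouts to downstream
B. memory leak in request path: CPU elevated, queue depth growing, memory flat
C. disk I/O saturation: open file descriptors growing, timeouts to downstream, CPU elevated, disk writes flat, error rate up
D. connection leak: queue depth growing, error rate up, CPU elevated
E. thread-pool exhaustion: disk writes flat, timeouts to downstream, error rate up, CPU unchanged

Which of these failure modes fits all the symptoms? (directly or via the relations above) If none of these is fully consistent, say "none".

none

Testing each hypothesis:
(A) runaway worker thread — open file descriptors growing ✓; timeouts to downstream ✓; error rate up ✓; disk writes flat ✗; queue depth growing ✗; CPU elevated ✓
(B) memory leak in request path — open file descriptors growing ✗; timeouts to downstream ✗; error rate up ✗; disk writes flat ✗; queue depth growing ✓; CPU elevated ✓
(C) disk I/O saturation — does not account for queue depth growing
(D) connection leak — does not account for open file descriptors growing, timeouts to downstream, disk writes flat
(E) thread-pool exhaustion — fails on open file descriptors growing, queue depth growing, CPU elevated (predicts CPU unchanged, not CPU elevated)
No candidate is consistent with all observations.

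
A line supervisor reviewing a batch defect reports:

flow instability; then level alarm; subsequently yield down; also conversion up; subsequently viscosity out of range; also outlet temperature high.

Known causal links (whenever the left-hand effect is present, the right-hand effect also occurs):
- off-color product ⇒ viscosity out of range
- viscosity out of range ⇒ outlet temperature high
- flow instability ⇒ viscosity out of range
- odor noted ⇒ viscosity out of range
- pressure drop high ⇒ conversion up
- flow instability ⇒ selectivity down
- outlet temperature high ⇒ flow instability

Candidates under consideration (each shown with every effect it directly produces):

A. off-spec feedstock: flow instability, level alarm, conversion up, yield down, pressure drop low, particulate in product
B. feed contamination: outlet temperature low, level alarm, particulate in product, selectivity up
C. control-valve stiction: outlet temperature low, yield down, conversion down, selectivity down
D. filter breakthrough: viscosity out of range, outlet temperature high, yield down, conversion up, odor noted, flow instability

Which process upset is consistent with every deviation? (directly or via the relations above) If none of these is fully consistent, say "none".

A

Testing each hypothesis:
(A) off-spec feedstock — accounts for every observation (viscosity out of range via flow instability → viscosity out of range)
(B) feed contamination — flow instability NO; level alarm yes; yield down NO; conversion up NO; viscosity out of range NO; outlet temperature high NO
(C) control-valve stiction — flow instability NO; level alarm NO; yield down yes; conversion up NO; viscosity out of range NO; outlet temperature high NO
(D) filter breakthrough — does not account for level alarm
Only (A) is consistent with every observation.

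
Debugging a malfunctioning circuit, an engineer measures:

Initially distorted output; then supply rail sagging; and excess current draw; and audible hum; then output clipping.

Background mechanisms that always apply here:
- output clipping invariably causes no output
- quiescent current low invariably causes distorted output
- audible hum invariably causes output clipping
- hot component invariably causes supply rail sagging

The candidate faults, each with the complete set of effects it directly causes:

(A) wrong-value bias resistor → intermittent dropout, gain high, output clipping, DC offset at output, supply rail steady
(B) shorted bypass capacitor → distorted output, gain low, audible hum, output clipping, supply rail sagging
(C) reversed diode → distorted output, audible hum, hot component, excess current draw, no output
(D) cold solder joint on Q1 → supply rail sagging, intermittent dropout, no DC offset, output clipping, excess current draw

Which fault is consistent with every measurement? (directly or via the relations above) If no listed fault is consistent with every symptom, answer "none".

C

Testing each hypothesis:
(A) wrong-value bias resistor — distorted output NO; supply rail sagging NO; excess current draw NO; audible hum NO; output clipping yes
(B) shorted bypass capacitor — distorted output yes; supply rail sagging yes; excess current draw NO; audible hum yes; output clipping yes
(C) reversed diode — accounts for every observation (supply rail sagging by hot component → supply rail sagging)
(D) cold solder joint on Q1 — distorted output NO; supply rail sagging yes; excess current draw yes; audible hum NO; output clipping yes
Only (C) is consistent with every observation.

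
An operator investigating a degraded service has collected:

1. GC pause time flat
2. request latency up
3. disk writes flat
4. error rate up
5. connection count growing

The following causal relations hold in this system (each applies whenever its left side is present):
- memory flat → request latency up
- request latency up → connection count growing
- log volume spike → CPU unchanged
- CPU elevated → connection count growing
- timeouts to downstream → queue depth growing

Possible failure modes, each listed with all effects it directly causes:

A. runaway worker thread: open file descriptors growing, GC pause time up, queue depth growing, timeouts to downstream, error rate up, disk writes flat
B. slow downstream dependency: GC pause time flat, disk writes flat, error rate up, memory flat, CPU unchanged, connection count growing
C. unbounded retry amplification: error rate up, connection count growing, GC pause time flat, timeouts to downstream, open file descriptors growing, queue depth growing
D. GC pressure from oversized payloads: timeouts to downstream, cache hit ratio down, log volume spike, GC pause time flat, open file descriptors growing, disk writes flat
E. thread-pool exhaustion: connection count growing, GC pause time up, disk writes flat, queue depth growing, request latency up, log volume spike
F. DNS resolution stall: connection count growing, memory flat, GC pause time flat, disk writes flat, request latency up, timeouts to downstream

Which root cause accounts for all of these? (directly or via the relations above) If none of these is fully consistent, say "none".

B

Testing each hypothesis:
(A) runaway worker thread — GC pause time flat miss; request latency up miss; disk writes flat match; error rate up match; connection count growing miss
(B) slow downstream dependency — GC pause time flat match; request latency up match (through memory flat → request latency up); disk writes flat match; error rate up match; connection count growing match
(C) unbounded retry amplification — does not account for request latency up, disk writes flat
(D) GC pressure from oversized payloads — GC pause time flat match; request latency up miss; disk writes flat match; error rate up miss; connection count growing miss
(E) thread-pool exhaustion — GC pause time flat miss; request latency up match; disk writes flat match; error rate up miss; connection count growing match
(F) DNS resolution stall — GC pause time flat match; request latency up match; disk writes flat match; error rate up miss; connection count growing match
(B) is the only candidate with no mismatches.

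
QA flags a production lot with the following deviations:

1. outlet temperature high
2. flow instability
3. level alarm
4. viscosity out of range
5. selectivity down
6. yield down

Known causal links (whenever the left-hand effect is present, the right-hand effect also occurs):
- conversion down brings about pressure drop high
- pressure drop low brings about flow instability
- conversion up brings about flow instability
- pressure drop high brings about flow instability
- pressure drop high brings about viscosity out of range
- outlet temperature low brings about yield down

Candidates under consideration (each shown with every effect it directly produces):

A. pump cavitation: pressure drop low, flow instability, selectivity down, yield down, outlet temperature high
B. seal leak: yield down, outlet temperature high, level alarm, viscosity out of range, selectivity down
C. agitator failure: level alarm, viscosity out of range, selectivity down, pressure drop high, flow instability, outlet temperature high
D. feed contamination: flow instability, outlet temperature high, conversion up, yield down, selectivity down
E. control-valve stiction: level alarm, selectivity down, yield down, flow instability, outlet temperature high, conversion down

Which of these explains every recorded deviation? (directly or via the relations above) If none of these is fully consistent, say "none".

E

Checking each candidate against the observations:
(A) pump cavitation — does not account for level alarm, viscosity out of range
(B) seal leak — does not account for flow instability
(C) agitator failure — outlet temperature high match; flow instability match; level alarm match; viscosity out of range match; selectivity down match; yield down miss
(D) feed contamination — outlet temperature high match; flow instability match; level alarm miss; viscosity out of range miss; selectivity down match; yield down match
(E) control-valve stiction — outlet temperature high match; flow instability match; level alarm match; viscosity out of range match (via conversion down → pressure drop high → viscosity out of range); selectivity down match; yield down match
Only (E) is consistent with every observation.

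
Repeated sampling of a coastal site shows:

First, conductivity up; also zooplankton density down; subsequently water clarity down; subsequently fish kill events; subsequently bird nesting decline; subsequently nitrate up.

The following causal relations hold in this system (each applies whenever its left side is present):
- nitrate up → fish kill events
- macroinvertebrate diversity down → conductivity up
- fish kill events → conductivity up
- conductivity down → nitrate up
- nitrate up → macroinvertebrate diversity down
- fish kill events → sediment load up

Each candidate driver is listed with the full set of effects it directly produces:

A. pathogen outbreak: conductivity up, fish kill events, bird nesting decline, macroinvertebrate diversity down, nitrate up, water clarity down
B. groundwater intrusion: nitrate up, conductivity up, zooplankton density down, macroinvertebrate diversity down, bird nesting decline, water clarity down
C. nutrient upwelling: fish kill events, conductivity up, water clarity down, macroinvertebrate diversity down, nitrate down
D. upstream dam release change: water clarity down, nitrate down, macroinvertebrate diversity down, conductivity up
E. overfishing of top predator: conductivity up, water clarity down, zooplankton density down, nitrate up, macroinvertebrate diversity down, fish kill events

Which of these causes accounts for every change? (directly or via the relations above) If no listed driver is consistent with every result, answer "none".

B

Testing each hypothesis:
(A) pathogen outbreak — conductivity up ✓; zooplankton density down ✗; water clarity down ✓; fish kill events ✓; bird nesting decline ✓; nitrate up ✓
(B) groundwater intrusion — accounts for every observation (fish kill events by nitrate up → fish kill events)
(C) nutrient upwelling — conductivity up ✓; zooplankton density down ✗; water clarity down ✓; fish kill events ✓; bird nesting decline ✗; nitrate up ✗
(D) upstream dam release change — fails on zooplankton density down, fish kill events, bird nesting decline, nitrate up (predicts nitrate down, not nitrate up)
(E) overfishing of top predator — does not account for bird nesting decline
Only (B) is consistent with every observation.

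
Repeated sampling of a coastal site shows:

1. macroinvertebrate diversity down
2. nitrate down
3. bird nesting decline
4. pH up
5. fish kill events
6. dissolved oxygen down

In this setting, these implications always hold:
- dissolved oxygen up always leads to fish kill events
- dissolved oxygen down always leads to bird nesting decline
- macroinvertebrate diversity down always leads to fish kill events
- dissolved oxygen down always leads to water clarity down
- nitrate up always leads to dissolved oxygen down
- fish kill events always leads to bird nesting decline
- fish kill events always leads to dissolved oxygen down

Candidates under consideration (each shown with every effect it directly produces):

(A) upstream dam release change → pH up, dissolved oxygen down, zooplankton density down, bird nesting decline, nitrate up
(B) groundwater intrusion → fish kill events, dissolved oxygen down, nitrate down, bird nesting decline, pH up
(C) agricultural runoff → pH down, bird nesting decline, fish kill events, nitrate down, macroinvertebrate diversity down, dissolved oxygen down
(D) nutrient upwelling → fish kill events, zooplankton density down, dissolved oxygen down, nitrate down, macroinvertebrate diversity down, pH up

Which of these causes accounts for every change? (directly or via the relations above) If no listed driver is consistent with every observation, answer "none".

Testing each hypothesis:
(A) upstream dam release change — macroinvertebrate diversity down NO; nitrate down NO; bird nesting decline yes; pH up yes; fish kill events NO; dissolved oxygen down yes
(B) groundwater intrusion — does not account for macroinvertebrate diversity down
(C) agricultural runoff — fails on pH up (predicts pH down, not pH up)
(D) nutrient upwelling — macroinvertebrate diversity down yes; nitrate down yes; bird nesting decline yes (via fish kill events → bird nesting decline); pH up yes; fish kill events yes; dissolved oxygen down yes
Only (D) is consistent with every observation.

D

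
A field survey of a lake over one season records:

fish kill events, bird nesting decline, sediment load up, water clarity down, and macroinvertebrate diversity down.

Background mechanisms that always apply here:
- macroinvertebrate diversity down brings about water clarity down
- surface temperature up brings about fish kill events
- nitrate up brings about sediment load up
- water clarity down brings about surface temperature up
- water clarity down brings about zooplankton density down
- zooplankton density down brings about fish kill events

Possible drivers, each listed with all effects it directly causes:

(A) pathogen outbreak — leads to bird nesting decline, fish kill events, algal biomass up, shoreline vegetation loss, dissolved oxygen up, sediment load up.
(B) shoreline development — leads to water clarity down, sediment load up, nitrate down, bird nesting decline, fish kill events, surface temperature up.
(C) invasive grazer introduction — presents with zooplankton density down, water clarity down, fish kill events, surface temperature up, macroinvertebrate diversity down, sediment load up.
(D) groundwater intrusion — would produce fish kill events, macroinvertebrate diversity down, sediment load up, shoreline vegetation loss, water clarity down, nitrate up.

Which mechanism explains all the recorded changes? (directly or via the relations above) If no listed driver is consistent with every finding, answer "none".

none

For each candidate, compare predicted effects to what was observed:
(A) pathogen outbreak — fish kill events match; bird nesting decline match; sediment load up match; water clarity down miss; macroinvertebrate diversity down miss
(B) shoreline development — fish kill events match; bird nesting decline match; sediment load up match; water clarity down match; macroinvertebrate diversity down miss
(C) invasive grazer introduction — does not account for bird nesting decline
(D) groundwater intrusion — fish kill events match; bird nesting decline miss; sediment load up match; water clarity down match; macroinvertebrate diversity down match
No candidate is consistent with all observations.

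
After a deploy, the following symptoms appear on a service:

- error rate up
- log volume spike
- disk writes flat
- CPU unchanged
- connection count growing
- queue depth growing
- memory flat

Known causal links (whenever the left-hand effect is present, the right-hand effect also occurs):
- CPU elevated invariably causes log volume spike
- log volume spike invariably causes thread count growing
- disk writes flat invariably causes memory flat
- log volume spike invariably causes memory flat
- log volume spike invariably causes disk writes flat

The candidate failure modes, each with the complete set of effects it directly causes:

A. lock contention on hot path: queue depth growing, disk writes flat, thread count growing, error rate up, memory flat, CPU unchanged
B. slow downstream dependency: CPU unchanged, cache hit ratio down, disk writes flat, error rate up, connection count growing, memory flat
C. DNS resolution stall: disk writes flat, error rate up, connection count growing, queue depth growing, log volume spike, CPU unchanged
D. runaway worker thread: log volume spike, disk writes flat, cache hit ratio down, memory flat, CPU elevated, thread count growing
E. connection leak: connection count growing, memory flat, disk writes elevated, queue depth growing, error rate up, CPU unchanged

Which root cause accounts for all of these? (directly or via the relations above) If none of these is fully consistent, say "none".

Checking each candidate against the observations:
(A) lock contention on hot path — error rate up +; log volume spike -; disk writes flat +; CPU unchanged +; connection count growing -; queue depth growing +; memory flat +
(B) slow downstream dependency — does not account for log volume spike, queue depth growing
(C) DNS resolution stall — error rate up +; log volume spike +; disk writes flat +; CPU unchanged +; connection count growing +; queue depth growing +; memory flat + (via log volume spike → memory flat)
(D) runaway worker thread — fails on error rate up, CPU unchanged, connection count growing, queue depth growing (predicts CPU elevated, not CPU unchanged)
(E) connection leak — error rate up +; log volume spike -; disk writes flat -; CPU unchanged +; connection count growing +; queue depth growing +; memory flat +
Only (C) is consistent with every observation.

C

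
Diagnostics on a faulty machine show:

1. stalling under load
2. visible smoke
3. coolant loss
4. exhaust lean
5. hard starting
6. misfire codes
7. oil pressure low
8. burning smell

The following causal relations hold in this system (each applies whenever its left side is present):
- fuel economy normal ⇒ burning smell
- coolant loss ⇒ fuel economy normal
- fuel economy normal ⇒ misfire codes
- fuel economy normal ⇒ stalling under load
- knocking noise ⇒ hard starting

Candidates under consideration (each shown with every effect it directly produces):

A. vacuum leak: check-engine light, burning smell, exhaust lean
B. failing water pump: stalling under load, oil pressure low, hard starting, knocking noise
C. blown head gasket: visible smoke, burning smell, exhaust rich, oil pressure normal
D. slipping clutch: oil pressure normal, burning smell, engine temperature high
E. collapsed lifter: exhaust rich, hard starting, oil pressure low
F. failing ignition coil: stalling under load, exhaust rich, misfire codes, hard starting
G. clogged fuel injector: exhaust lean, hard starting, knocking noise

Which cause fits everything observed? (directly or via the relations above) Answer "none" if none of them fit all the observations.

Checking each candidate against the observations:
(A) vacuum leak — does not account for stalling under load, visible smoke, coolant loss, hard starting, misfire codes, oil pressure low
(B) failing water pump — stalling under load yes; visible smoke NO; coolant loss NO; exhaust lean NO; hard starting yes; misfire codes NO; oil pressure low yes; burning smell NO
(C) blown head gasket — stalling under load NO; visible smoke yes; coolant loss NO; exhaust lean NO; hard starting NO; misfire codes NO; oil pressure low NO; burning smell yes
(D) slipping clutch — stalling under load NO; visible smoke NO; coolant loss NO; exhaust lean NO; hard starting NO; misfire codes NO; oil pressure low NO; burning smell yes
(E) collapsed lifter — fails on stalling under load, visible smoke, coolant loss, exhaust lean, misfire codes, burning smell (predicts exhaust rich, not exhaust lean)
(F) failing ignition coil — fails on visible smoke, coolant loss, exhaust lean, oil pressure low, burning smell (predicts exhaust rich, not exhaust lean)
(G) clogged fuel injector — does not account for stalling under load, visible smoke, coolant loss, misfire codes, oil pressure low, burning smell
Every candidate fails on at least one observation.

none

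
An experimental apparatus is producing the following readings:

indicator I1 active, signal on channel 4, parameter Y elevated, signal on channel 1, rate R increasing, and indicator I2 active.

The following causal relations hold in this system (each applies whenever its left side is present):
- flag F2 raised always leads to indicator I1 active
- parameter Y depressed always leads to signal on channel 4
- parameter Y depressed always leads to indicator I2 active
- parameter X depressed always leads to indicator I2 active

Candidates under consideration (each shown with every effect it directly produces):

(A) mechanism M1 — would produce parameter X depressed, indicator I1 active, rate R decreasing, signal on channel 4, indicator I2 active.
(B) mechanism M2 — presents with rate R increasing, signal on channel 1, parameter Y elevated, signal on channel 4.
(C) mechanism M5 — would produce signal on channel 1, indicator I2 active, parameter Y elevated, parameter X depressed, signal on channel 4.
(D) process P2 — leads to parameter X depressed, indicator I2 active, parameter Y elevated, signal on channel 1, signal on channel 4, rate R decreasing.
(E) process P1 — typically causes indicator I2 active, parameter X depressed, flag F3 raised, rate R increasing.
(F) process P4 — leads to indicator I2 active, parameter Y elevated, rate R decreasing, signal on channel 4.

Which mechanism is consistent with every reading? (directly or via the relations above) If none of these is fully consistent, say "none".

none

Testing each hypothesis:
(A) mechanism M1 — indicator I1 active +; signal on channel 4 +; parameter Y elevated -; signal on channel 1 -; rate R increasing -; indicator I2 active +
(B) mechanism M2 — indicator I1 active -; signal on channel 4 +; parameter Y elevated +; signal on channel 1 +; rate R increasing +; indicator I2 active -
(C) mechanism M5 — indicator I1 active -; signal on channel 4 +; parameter Y elevated +; signal on channel 1 +; rate R increasing -; indicator I2 active +
(D) process P2 — indicator I1 active -; signal on channel 4 +; parameter Y elevated +; signal on channel 1 +; rate R increasing -; indicator I2 active +
(E) process P1 — does not account for indicator I1 active, signal on channel 4, parameter Y elevated, signal on channel 1
(F) process P4 — indicator I1 active -; signal on channel 4 +; parameter Y elevated +; signal on channel 1 -; rate R increasing -; indicator I2 active +
No candidate is consistent with all observations.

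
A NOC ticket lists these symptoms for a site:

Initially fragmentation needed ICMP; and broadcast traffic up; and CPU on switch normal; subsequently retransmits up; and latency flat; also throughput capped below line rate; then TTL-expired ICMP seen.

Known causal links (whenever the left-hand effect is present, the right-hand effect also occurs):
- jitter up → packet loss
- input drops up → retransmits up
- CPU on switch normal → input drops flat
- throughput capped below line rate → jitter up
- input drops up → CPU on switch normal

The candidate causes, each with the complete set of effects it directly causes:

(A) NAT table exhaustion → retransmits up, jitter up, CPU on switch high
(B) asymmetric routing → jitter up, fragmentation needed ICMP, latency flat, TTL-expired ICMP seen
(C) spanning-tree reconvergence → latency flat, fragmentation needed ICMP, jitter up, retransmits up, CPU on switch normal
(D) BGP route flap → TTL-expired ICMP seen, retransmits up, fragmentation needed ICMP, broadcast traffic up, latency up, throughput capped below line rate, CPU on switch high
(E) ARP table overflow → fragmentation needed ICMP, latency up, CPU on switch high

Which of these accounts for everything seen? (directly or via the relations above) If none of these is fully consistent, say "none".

Checking each candidate against the observations:
(A) NAT table exhaustion — fails on fragmentation needed ICMP, broadcast traffic up, CPU on switch normal, latency flat, throughput capped below line rate, TTL-expired ICMP seen (predicts CPU on switch high, not CPU on switch normal)
(B) asymmetric routing — does not account for broadcast traffic up, CPU on switch normal, retransmits up, throughput capped below line rate
(C) spanning-tree reconvergence — fragmentation needed ICMP yes; broadcast traffic up NO; CPU on switch normal yes; retransmits up yes; latency flat yes; throughput capped below line rate NO; TTL-expired ICMP seen NO
(D) BGP route flap — fragmentation needed ICMP yes; broadcast traffic up yes; CPU on switch normal NO; retransmits up yes; latency flat NO; throughput capped below line rate yes; TTL-expired ICMP seen yes
(E) ARP table overflow — fragmentation needed ICMP yes; broadcast traffic up NO; CPU on switch normal NO; retransmits up NO; latency flat NO; throughput capped below line rate NO; TTL-expired ICMP seen NO
No candidate is consistent with all observations.

none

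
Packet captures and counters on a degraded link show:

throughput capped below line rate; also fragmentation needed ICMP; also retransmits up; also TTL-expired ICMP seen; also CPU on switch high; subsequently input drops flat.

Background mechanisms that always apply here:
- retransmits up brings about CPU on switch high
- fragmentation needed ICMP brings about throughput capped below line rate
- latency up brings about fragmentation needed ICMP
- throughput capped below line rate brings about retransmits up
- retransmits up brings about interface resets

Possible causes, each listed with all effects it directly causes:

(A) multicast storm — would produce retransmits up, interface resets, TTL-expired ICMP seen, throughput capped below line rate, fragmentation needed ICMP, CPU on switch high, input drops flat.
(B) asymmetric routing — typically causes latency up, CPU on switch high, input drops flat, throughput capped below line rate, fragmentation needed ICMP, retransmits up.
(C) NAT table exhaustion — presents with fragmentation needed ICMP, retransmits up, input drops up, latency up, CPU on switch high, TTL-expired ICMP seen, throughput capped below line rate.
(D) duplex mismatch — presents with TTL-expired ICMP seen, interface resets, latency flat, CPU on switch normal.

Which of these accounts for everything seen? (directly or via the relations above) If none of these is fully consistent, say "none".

Per-candidate check:
(A) multicast storm — accounts for every observation
(B) asymmetric routing — throughput capped below line rate match; fragmentation needed ICMP match; retransmits up match; TTL-expired ICMP seen miss; CPU on switch high match; input drops flat match
(C) NAT table exhaustion — throughput capped below line rate match; fragmentation needed ICMP match; retransmits up match; TTL-expired ICMP seen match; CPU on switch high match; input drops flat miss
(D) duplex mismatch — throughput capped below line rate miss; fragmentation needed ICMP miss; retransmits up miss; TTL-expired ICMP seen match; CPU on switch high miss; input drops flat miss
(A) is the only candidate with no mismatches.

A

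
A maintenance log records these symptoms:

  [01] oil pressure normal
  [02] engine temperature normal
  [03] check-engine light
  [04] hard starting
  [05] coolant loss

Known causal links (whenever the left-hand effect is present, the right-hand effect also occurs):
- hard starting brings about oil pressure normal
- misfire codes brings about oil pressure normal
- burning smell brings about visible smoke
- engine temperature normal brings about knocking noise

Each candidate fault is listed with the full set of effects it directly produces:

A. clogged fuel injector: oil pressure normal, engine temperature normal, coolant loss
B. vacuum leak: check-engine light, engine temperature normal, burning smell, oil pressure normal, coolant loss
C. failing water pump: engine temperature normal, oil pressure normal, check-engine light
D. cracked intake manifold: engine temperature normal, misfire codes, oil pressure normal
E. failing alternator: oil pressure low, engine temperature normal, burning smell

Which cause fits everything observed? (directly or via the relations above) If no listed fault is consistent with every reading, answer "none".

Testing each hypothesis:
(A) clogged fuel injector — oil pressure normal match; engine temperature normal match; check-engine light miss; hard starting miss; coolant loss match
(B) vacuum leak — does not account for hard starting
(C) failing water pump — does not account for hard starting, coolant loss
(D) cracked intake manifold — oil pressure normal match; engine temperature normal match; check-engine light miss; hard starting miss; coolant loss miss
(E) failing alternator — oil pressure normal miss; engine temperature normal match; check-engine light miss; hard starting miss; coolant loss miss
Every candidate fails on at least one observation.

none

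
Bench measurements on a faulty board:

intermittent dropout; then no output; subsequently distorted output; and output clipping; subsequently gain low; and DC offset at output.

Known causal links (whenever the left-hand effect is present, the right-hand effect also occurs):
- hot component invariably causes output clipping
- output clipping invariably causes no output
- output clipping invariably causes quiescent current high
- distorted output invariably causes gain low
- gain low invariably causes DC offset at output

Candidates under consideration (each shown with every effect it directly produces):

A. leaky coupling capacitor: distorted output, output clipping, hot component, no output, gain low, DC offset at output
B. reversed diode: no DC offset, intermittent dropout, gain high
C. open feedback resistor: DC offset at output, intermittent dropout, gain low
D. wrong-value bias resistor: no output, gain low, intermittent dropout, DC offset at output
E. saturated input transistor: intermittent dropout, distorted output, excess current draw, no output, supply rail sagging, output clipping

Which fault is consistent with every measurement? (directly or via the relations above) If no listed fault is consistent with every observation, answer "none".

E

Per-candidate check:
(A) leaky coupling capacitor — intermittent dropout -; no output +; distorted output +; output clipping +; gain low +; DC offset at output +
(B) reversed diode — fails on no output, distorted output, output clipping, gain low, DC offset at output (predicts gain high, not gain low; predicts no DC offset, not DC offset at output)
(C) open feedback resistor — intermittent dropout +; no output -; distorted output -; output clipping -; gain low +; DC offset at output +
(D) wrong-value bias resistor — intermittent dropout +; no output +; distorted output -; output clipping -; gain low +; DC offset at output +
(E) saturated input transistor — accounts for every observation (gain low by distorted output → gain low)
(E) alone accounts for all the evidence.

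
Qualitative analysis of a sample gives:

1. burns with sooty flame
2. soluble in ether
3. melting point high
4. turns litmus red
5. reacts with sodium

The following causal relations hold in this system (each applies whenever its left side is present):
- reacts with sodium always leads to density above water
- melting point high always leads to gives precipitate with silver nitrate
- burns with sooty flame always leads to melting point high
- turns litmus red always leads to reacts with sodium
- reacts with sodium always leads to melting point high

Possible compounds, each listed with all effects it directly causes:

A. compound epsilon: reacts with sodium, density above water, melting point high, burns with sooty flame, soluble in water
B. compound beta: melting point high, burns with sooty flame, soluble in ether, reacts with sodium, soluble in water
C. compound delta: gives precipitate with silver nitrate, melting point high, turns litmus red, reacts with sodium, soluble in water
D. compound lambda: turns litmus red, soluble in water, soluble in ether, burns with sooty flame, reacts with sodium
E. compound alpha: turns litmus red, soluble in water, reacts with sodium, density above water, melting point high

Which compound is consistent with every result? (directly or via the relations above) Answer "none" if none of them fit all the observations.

For each candidate, compare predicted effects to what was observed:
(A) compound epsilon — burns with sooty flame yes; soluble in ether NO; melting point high yes; turns litmus red NO; reacts with sodium yes
(B) compound beta — does not account for turns litmus red
(C) compound delta — does not account for burns with sooty flame, soluble in ether
(D) compound lambda — burns with sooty flame yes; soluble in ether yes; melting point high yes (by reacts with sodium → melting point high); turns litmus red yes; reacts with sodium yes
(E) compound alpha — does not account for burns with sooty flame, soluble in ether
Only (D) is consistent with every observation.

D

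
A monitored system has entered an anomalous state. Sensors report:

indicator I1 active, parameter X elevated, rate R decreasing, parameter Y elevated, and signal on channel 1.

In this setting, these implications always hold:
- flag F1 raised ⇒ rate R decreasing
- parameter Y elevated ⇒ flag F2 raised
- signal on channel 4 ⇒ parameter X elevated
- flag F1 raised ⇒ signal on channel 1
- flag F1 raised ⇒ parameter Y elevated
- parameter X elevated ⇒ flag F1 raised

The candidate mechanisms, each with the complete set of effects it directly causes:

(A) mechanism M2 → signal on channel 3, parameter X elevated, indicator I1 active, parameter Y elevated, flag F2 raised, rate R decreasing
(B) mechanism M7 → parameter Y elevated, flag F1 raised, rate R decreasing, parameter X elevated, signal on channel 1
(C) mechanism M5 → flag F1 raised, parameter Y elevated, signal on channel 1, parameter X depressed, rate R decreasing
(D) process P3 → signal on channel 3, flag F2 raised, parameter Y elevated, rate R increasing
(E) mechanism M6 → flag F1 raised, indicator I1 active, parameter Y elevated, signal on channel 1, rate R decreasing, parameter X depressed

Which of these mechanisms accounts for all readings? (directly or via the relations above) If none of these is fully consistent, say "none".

Checking each candidate against the observations:
(A) mechanism M2 — indicator I1 active yes; parameter X elevated yes; rate R decreasing yes; parameter Y elevated yes; signal on channel 1 yes (by parameter X elevated → flag F1 raised → signal on channel 1)
(B) mechanism M7 — does not account for indicator I1 active
(C) mechanism M5 — indicator I1 active NO; parameter X elevated NO; rate R decreasing yes; parameter Y elevated yes; signal on channel 1 yes
(D) process P3 — fails on indicator I1 active, parameter X elevated, rate R decreasing, signal on channel 1 (predicts rate R increasing, not rate R decreasing)
(E) mechanism M6 — indicator I1 active yes; parameter X elevated NO; rate R decreasing yes; parameter Y elevated yes; signal on channel 1 yes
(A) alone accounts for all the evidence.

A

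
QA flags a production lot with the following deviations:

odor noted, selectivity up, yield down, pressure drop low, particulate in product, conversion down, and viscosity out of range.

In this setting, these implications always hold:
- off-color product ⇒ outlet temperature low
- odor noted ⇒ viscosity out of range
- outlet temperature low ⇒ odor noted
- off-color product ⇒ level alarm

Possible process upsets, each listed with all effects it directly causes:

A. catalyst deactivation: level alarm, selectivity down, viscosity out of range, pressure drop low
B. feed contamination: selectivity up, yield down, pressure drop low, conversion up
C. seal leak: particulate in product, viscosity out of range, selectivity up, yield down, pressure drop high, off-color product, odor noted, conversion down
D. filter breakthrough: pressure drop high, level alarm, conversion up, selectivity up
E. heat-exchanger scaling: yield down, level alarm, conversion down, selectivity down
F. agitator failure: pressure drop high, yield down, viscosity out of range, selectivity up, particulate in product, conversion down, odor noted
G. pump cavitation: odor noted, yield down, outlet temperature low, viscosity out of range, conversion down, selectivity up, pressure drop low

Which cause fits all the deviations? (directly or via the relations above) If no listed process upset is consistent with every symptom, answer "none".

none

Per-candidate check:
(A) catalyst deactivation — odor noted miss; selectivity up miss; yield down miss; pressure drop low match; particulate in product miss; conversion down miss; viscosity out of range match
(B) feed contamination — fails on odor noted, particulate in product, conversion down, viscosity out of range (predicts conversion up, not conversion down)
(C) seal leak — odor noted match; selectivity up match; yield down match; pressure drop low miss; particulate in product match; conversion down match; viscosity out of range match
(D) filter breakthrough — fails on odor noted, yield down, pressure drop low, particulate in product, conversion down, viscosity out of range (predicts pressure drop high, not pressure drop low; predicts conversion up, not conversion down)
(E) heat-exchanger scaling — odor noted miss; selectivity up miss; yield down match; pressure drop low miss; particulate in product miss; conversion down match; viscosity out of range miss
(F) agitator failure — fails on pressure drop low (predicts pressure drop high, not pressure drop low)
(G) pump cavitation — does not account for particulate in product
Every candidate fails on at least one observation.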